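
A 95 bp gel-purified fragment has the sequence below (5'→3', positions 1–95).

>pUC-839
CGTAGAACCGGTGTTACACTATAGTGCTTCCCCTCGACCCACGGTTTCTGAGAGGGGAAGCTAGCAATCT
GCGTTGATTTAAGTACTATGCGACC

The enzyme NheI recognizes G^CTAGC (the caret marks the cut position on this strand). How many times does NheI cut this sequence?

1

GCTAGC occurs starting at position 60.
NheI cuts at 1 site.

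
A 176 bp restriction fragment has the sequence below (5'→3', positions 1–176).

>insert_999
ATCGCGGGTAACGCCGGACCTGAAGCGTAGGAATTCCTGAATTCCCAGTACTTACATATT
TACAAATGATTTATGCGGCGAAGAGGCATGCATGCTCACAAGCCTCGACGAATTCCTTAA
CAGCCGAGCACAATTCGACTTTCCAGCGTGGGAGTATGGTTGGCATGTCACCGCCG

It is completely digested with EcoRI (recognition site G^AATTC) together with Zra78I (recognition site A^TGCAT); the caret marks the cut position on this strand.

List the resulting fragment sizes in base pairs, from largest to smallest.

66, 49, 31, 22, 8 bp

EcoRI sites (GAATTC) start at positions 31, 39, 110.
EcoRI cuts after the first base of each site, so after positions 31, 39, 110.
The Zra78I site (ATGCAT) starts at position 88.
Zra78I cuts after the first base of each site, so after position 88.
Combined cut positions: 31, 39, 88, 110.
Linear molecule, 4 cuts → 5 fragments:
  1–31 → 31 bp
  32–39 → 8 bp
  40–88 → 49 bp
  89–110 → 22 bp
  111–176 → 66 bp
Sorted largest to smallest: 66, 49, 31, 22, 8 bp.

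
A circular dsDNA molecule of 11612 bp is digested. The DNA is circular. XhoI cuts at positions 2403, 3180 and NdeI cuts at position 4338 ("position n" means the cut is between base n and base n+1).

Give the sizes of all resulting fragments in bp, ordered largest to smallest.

Combined cut positions (sorted): 2403, 3180, 4338.
Circular molecule, 3 cuts → 3 fragments:
  3180 − 2403 = 777 bp
  4338 − 3180 = 1158 bp
  wrap: 11612 − 4338 + 2403 = 9677 bp
Sorted largest to smallest: 9677, 1158, 777 bp.

9677, 1158, 777 bp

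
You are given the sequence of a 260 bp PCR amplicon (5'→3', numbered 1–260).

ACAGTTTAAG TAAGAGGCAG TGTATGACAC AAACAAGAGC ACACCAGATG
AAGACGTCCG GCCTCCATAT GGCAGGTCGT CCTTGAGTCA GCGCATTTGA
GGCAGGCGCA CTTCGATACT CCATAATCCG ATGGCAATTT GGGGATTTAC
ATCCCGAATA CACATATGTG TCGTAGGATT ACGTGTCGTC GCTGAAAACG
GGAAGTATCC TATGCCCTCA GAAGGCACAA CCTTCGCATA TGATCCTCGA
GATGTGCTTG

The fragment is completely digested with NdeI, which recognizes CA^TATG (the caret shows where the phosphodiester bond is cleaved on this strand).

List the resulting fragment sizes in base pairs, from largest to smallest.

97, 74, 67, 22 bp

NdeI sites (CATATG) start at positions 66, 163, 237.
NdeI cuts after base 2 of each site, so after positions 67, 164, 238.
Linear molecule, 3 cuts → 4 fragments:
  1–67 → 67 bp
  68–164 → 97 bp
  165–238 → 74 bp
  239–260 → 22 bp
Sorted largest to smallest: 97, 74, 67, 22 bp.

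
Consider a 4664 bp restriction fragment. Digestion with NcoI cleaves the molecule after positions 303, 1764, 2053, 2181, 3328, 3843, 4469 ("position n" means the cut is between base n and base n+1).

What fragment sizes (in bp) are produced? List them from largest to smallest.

1461, 1147, 626, 515, 303, 289, 195, 128 bp

Linear molecule, 7 cuts → 8 fragments:
  303 − 0 = 303 bp
  1764 − 303 = 1461 bp
  2053 − 1764 = 289 bp
  2181 − 2053 = 128 bp
  3328 − 2181 = 1147 bp
  3843 − 3328 = 515 bp
  4469 − 3843 = 626 bp
  4664 − 4469 = 195 bp
Sorted largest to smallest: 1461, 1147, 626, 515, 303, 289, 195, 128 bp.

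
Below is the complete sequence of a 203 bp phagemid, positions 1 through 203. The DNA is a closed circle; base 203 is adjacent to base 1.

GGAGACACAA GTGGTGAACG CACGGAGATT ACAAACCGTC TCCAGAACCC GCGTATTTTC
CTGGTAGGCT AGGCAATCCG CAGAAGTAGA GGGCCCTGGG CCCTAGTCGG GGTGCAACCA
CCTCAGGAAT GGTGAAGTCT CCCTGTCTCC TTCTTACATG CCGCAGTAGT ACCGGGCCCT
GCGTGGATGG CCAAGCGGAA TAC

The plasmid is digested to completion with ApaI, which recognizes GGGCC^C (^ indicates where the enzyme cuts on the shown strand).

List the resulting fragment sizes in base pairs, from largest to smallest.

ApaI sites (GGGCCC) start at positions 91, 98, 174.
ApaI cuts after base 5 of each site (before the last base), so after positions 95, 102, 178.
Circular molecule, 3 cuts → 3 fragments:
  96–102 → 7 bp
  103–178 → 76 bp
  179–203 then 1–95 → 25 + 95 = 120 bp
Sorted largest to smallest: 120, 76, 7 bp.

120, 76, 7 bp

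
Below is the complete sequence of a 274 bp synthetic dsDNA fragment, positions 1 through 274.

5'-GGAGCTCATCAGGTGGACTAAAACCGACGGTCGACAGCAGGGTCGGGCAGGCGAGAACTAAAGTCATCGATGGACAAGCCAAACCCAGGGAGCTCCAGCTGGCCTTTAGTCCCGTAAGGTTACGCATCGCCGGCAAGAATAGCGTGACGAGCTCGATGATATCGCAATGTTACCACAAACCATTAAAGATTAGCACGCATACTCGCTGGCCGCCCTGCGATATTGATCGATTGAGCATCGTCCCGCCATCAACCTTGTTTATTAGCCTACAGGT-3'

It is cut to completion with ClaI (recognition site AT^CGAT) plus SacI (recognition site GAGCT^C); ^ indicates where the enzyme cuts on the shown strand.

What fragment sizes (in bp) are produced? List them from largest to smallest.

74, 61, 59, 47, 27, 6 bp

ClaI sites (ATCGAT) start at positions 66, 226.
ClaI cuts after base 2 of each site, so after positions 67, 227.
SacI sites (GAGCTC) start at positions 2, 90, 149.
SacI cuts after base 5 of each site (before the last base), so after positions 6, 94, 153.
Combined cut positions: 6, 67, 94, 153, 227.
Linear molecule, 5 cuts → 6 fragments:
  1–6 → 6 bp
  7–67 → 61 bp
  68–94 → 27 bp
  95–153 → 59 bp
  154–227 → 74 bp
  228–274 → 47 bp
Sorted largest to smallest: 74, 61, 59, 47, 27, 6 bp.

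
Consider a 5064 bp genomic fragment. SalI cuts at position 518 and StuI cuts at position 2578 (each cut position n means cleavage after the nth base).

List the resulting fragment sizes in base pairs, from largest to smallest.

Combined cut positions (sorted): 518, 2578.
Linear molecule, 2 cuts → 3 fragments:
  518 − 0 = 518 bp
  2578 − 518 = 2060 bp
  5064 − 2578 = 2486 bp
Sorted largest to smallest: 2486, 2060, 518 bp.

2486, 2060, 518 bp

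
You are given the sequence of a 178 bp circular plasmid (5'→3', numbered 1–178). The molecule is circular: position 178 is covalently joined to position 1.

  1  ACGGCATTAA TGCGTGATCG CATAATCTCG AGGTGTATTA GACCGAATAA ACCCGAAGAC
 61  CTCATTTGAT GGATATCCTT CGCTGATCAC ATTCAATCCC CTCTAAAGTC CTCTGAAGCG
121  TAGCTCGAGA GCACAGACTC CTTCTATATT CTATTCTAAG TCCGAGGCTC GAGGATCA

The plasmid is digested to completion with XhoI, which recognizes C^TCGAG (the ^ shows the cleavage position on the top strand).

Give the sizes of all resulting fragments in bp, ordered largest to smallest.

97, 44, 37 bp

XhoI sites (CTCGAG) start at positions 27, 124, 168.
XhoI cuts after the first base of each site, so after positions 27, 124, 168.
Circular molecule, 3 cuts → 3 fragments:
  28–124 → 97 bp
  125–168 → 44 bp
  169–178 then 1–27 → 10 + 27 = 37 bp
Sorted largest to smallest: 97, 44, 37 bp.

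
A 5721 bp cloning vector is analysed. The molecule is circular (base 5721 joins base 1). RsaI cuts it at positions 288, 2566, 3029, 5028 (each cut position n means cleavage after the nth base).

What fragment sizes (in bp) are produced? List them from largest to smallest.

2278, 1999, 981, 463 bp

Circular molecule, 4 cuts → 4 fragments:
  2566 − 288 = 2278 bp
  3029 − 2566 = 463 bp
  5028 − 3029 = 1999 bp
  wrap: 5721 − 5028 + 288 = 981 bp
Sorted largest to smallest: 2278, 1999, 981, 463 bp.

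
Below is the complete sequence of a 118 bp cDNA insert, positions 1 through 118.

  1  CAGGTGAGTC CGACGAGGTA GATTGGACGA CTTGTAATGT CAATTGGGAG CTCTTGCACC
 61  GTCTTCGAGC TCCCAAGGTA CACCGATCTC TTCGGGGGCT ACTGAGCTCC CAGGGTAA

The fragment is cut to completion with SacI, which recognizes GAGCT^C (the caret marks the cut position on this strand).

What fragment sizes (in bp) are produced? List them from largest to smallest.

SacI sites (GAGCTC) start at positions 48, 67, 104.
SacI cuts after base 5 of each site (before the last base), so after positions 52, 71, 108.
Linear molecule, 3 cuts → 4 fragments:
  1–52 → 52 bp
  53–71 → 19 bp
  72–108 → 37 bp
  109–118 → 10 bp
Sorted largest to smallest: 52, 37, 19, 10 bp.

52, 37, 19, 10 bp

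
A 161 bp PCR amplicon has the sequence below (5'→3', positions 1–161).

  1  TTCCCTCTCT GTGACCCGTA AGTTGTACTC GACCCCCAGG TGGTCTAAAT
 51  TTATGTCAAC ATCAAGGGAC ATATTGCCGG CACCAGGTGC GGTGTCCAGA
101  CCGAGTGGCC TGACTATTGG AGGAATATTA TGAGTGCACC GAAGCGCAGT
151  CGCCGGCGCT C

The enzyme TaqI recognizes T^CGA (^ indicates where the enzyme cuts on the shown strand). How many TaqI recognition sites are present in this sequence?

TCGA occurs starting at position 29.
TaqI cuts at 1 site.

1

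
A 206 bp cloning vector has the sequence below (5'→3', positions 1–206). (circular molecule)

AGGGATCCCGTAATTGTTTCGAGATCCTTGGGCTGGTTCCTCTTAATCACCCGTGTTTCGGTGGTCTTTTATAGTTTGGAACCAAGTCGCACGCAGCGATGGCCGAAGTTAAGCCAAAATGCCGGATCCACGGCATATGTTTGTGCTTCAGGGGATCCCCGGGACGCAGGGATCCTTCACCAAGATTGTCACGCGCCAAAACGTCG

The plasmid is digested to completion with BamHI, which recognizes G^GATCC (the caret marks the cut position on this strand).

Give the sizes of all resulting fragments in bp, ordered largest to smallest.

121, 39, 29, 17 bp

BamHI sites (GGATCC) start at positions 3, 124, 153, 170.
BamHI cuts after the first base of each site, so after positions 3, 124, 153, 170.
Circular molecule, 4 cuts → 4 fragments:
  4–124 → 121 bp
  125–153 → 29 bp
  154–170 → 17 bp
  171–206 then 1–3 → 36 + 3 = 39 bp
Sorted largest to smallest: 121, 39, 29, 17 bp.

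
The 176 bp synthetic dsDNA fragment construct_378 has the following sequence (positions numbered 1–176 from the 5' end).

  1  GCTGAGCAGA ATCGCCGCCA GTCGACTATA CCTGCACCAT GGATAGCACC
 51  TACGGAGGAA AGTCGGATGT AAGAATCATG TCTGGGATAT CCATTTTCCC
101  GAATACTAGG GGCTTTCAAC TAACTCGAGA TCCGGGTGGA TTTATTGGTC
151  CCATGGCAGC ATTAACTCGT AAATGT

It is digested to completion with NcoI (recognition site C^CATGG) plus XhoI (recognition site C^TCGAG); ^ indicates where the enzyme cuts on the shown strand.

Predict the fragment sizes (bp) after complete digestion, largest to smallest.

NcoI sites (CCATGG) start at positions 37, 151.
NcoI cuts after the first base of each site, so after positions 37, 151.
The XhoI site (CTCGAG) starts at position 124.
XhoI cuts after the first base of each site, so after position 124.
Combined cut positions: 37, 124, 151.
Linear molecule, 3 cuts → 4 fragments:
  1–37 → 37 bp
  38–124 → 87 bp
  125–151 → 27 bp
  152–176 → 25 bp
Sorted largest to smallest: 87, 37, 27, 25 bp.

87, 37, 27, 25 bp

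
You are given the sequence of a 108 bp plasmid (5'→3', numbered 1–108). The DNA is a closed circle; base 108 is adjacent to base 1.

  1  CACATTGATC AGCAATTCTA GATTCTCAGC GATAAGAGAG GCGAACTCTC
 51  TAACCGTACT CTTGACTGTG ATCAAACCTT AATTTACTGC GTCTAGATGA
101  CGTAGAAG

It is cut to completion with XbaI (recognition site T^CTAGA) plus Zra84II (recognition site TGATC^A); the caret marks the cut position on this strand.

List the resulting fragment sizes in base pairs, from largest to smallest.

56, 26, 19, 7 bp

XbaI sites (TCTAGA) start at positions 17, 92.
XbaI cuts after the first base of each site, so after positions 17, 92.
Zra84II sites (TGATCA) start at positions 6, 69.
Zra84II cuts after base 5 of each site (before the last base), so after positions 10, 73.
Combined cut positions: 10, 17, 73, 92.
Circular molecule, 4 cuts → 4 fragments:
  11–17 → 7 bp
  18–73 → 56 bp
  74–92 → 19 bp
  93–108 then 1–10 → 16 + 10 = 26 bp
Sorted largest to smallest: 56, 26, 19, 7 bp.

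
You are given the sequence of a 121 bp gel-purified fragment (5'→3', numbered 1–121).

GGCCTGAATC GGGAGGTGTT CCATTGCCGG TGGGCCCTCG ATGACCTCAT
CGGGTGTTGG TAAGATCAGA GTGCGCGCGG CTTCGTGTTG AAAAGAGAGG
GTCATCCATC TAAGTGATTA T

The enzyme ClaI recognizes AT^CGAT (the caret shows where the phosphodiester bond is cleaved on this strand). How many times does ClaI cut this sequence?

0

No occurrence of ATCGAT is present in the sequence.
ClaI does not cut: 0 sites.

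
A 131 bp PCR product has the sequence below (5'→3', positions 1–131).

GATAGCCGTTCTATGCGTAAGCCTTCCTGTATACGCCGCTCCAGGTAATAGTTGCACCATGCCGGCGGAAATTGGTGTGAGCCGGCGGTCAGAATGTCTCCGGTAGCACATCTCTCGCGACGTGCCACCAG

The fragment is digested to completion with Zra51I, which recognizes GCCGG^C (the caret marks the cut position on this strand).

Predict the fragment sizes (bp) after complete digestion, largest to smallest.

65, 46, 20 bp

Zra51I sites (GCCGGC) start at positions 61, 81.
Zra51I cuts after base 5 of each site (before the last base), so after positions 65, 85.
Linear molecule, 2 cuts → 3 fragments:
  1–65 → 65 bp
  66–85 → 20 bp
  86–131 → 46 bp
Sorted largest to smallest: 65, 46, 20 bp.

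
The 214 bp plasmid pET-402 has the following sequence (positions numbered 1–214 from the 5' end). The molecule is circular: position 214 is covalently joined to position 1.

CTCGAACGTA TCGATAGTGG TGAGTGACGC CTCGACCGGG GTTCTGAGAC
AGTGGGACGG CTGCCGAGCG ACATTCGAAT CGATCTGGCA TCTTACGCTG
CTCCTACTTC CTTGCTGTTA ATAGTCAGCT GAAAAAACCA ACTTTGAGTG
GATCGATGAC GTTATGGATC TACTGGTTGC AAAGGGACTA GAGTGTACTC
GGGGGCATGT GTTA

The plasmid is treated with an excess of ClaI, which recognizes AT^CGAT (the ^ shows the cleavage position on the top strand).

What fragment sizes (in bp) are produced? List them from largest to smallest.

73, 72, 69 bp

ClaI sites (ATCGAT) start at positions 10, 79, 152.
ClaI cuts after base 2 of each site, so after positions 11, 80, 153.
Circular molecule, 3 cuts → 3 fragments:
  12–80 → 69 bp
  81–153 → 73 bp
  154–214 then 1–11 → 61 + 11 = 72 bp
Sorted largest to smallest: 73, 72, 69 bp.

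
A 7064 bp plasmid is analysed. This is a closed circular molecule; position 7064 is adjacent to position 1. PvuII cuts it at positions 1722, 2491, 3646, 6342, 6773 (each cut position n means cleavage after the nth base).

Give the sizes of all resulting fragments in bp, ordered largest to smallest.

2696, 2013, 1155, 769, 431 bp

Circular molecule, 5 cuts → 5 fragments:
  2491 − 1722 = 769 bp
  3646 − 2491 = 1155 bp
  6342 − 3646 = 2696 bp
  6773 − 6342 = 431 bp
  wrap: 7064 − 6773 + 1722 = 2013 bp
Sorted largest to smallest: 2696, 2013, 1155, 769, 431 bp.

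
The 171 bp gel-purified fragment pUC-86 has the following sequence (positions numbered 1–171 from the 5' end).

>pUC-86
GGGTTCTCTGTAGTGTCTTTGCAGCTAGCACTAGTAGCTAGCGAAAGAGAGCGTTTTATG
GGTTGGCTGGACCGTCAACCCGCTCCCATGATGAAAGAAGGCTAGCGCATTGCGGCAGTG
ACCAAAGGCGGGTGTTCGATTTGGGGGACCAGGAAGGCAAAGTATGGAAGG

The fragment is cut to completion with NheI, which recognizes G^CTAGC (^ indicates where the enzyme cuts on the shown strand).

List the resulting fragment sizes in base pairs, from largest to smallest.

70, 64, 24, 13 bp

NheI sites (GCTAGC) start at positions 24, 37, 101.
NheI cuts after the first base of each site, so after positions 24, 37, 101.
Linear molecule, 3 cuts → 4 fragments:
  1–24 → 24 bp
  25–37 → 13 bp
  38–101 → 64 bp
  102–171 → 70 bp
Sorted largest to smallest: 70, 64, 24, 13 bp.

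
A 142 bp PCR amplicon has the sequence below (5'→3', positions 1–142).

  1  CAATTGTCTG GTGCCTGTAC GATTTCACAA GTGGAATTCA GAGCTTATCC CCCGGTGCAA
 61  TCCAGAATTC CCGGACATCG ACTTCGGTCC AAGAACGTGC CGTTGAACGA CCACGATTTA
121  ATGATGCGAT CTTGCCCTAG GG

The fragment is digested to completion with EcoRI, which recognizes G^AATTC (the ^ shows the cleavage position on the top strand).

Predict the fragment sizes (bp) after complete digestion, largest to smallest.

77, 34, 31 bp

EcoRI sites (GAATTC) start at positions 34, 65.
EcoRI cuts after the first base of each site, so after positions 34, 65.
Linear molecule, 2 cuts → 3 fragments:
  1–34 → 34 bp
  35–65 → 31 bp
  66–142 → 77 bp
Sorted largest to smallest: 77, 34, 31 bp.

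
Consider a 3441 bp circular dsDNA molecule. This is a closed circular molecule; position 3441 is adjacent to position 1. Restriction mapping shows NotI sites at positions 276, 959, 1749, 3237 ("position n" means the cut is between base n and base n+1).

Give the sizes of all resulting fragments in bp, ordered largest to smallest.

Circular molecule, 4 cuts → 4 fragments:
  959 − 276 = 683 bp
  1749 − 959 = 790 bp
  3237 − 1749 = 1488 bp
  wrap: 3441 − 3237 + 276 = 480 bp
Sorted largest to smallest: 1488, 790, 683, 480 bp.

1488, 790, 683, 480 bp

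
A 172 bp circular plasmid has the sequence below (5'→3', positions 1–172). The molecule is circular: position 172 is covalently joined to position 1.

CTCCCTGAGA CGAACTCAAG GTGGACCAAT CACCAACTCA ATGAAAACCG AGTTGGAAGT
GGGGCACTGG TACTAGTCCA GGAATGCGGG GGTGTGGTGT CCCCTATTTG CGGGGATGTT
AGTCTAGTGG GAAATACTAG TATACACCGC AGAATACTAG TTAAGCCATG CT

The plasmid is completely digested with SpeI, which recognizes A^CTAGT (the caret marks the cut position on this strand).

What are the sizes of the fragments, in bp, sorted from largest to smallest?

SpeI sites (ACTAGT) start at positions 72, 136, 156.
SpeI cuts after the first base of each site, so after positions 72, 136, 156.
Circular molecule, 3 cuts → 3 fragments:
  73–136 → 64 bp
  137–156 → 20 bp
  157–172 then 1–72 → 16 + 72 = 88 bp
Sorted largest to smallest: 88, 64, 20 bp.

88, 64, 20 bp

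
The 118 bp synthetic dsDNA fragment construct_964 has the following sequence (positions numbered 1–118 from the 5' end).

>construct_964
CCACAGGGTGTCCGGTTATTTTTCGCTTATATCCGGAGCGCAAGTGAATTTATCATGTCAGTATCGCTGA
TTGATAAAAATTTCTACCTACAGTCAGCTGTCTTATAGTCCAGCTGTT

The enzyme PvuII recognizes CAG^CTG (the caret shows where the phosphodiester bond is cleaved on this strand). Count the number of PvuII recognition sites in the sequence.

2

CAGCTG occurs starting at positions 95, 111.
PvuII cuts at 2 sites.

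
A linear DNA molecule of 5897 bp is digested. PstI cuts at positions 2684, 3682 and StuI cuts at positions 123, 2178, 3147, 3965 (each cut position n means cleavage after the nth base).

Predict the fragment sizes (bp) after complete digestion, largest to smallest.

Combined cut positions (sorted): 123, 2178, 2684, 3147, 3682, 3965.
Linear molecule, 6 cuts → 7 fragments:
  123 − 0 = 123 bp
  2178 − 123 = 2055 bp
  2684 − 2178 = 506 bp
  3147 − 2684 = 463 bp
  3682 − 3147 = 535 bp
  3965 − 3682 = 283 bp
  5897 − 3965 = 1932 bp
Sorted largest to smallest: 2055, 1932, 535, 506, 463, 283, 123 bp.

2055, 1932, 535, 506, 463, 283, 123 bp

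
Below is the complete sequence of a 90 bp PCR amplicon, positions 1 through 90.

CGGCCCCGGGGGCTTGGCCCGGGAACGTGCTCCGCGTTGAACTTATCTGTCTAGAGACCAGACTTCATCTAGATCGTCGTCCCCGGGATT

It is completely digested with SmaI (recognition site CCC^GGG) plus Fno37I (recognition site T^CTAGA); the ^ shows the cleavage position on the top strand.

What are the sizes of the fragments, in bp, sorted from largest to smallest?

SmaI sites (CCCGGG) start at positions 5, 18, 82.
SmaI cuts after base 3 of each site, so after positions 7, 20, 84.
Fno37I sites (TCTAGA) start at positions 50, 68.
Fno37I cuts after the first base of each site, so after positions 50, 68.
Combined cut positions: 7, 20, 50, 68, 84.
Linear molecule, 5 cuts → 6 fragments:
  1–7 → 7 bp
  8–20 → 13 bp
  21–50 → 30 bp
  51–68 → 18 bp
  69–84 → 16 bp
  85–90 → 6 bp
Sorted largest to smallest: 30, 18, 16, 13, 7, 6 bp.

30, 18, 16, 13, 7, 6 bp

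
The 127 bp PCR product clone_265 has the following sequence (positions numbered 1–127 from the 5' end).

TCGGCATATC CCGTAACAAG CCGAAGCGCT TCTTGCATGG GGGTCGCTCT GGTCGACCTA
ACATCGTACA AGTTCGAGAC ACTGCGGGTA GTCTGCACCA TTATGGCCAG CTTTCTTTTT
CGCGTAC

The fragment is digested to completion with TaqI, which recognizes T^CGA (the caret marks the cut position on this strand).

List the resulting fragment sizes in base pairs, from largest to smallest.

53, 53, 21 bp

TaqI sites (TCGA) start at positions 53, 74.
TaqI cuts after the first base of each site, so after positions 53, 74.
Linear molecule, 2 cuts → 3 fragments:
  1–53 → 53 bp
  54–74 → 21 bp
  75–127 → 53 bp
Sorted largest to smallest: 53, 53, 21 bp.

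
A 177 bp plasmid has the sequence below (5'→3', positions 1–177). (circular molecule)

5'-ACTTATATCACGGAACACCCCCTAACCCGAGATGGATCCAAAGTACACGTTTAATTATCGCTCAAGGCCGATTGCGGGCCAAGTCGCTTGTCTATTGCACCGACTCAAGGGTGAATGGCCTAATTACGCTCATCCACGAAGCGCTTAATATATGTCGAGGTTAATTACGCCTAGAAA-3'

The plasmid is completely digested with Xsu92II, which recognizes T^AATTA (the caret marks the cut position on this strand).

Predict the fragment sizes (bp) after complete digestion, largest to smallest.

69, 67, 41 bp

Xsu92II sites (TAATTA) start at positions 52, 121, 162.
Xsu92II cuts after the first base of each site, so after positions 52, 121, 162.
Circular molecule, 3 cuts → 3 fragments:
  53–121 → 69 bp
  122–162 → 41 bp
  163–177 then 1–52 → 15 + 52 = 67 bp
Sorted largest to smallest: 69, 67, 41 bp.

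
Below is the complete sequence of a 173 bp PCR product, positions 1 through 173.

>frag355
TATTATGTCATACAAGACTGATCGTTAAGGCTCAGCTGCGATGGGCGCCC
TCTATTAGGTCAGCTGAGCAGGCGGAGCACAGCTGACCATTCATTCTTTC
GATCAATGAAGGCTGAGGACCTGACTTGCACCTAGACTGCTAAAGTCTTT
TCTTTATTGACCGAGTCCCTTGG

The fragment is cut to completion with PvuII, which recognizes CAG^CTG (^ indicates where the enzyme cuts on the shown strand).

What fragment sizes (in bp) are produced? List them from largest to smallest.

PvuII sites (CAGCTG) start at positions 33, 61, 80.
PvuII cuts after base 3 of each site, so after positions 35, 63, 82.
Linear molecule, 3 cuts → 4 fragments:
  1–35 → 35 bp
  36–63 → 28 bp
  64–82 → 19 bp
  83–173 → 91 bp
Sorted largest to smallest: 91, 35, 28, 19 bp.

91, 35, 28, 19 bp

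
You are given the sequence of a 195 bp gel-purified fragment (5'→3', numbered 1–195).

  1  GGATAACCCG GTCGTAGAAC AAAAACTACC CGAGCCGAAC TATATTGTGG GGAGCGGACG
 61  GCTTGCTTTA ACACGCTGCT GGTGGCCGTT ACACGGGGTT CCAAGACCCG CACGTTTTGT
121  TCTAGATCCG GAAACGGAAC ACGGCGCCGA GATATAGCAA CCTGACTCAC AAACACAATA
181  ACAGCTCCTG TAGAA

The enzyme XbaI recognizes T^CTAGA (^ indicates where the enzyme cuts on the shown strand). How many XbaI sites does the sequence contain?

TCTAGA occurs starting at position 121.
XbaI cuts at 1 site.

1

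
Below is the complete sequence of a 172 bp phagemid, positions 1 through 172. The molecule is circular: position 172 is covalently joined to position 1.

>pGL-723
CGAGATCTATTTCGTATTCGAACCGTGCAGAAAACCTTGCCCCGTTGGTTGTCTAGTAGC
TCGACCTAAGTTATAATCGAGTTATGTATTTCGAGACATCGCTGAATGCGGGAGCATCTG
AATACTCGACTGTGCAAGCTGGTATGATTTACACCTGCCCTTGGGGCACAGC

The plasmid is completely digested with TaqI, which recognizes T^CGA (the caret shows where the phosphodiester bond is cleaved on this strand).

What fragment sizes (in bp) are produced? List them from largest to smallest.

TaqI sites (TCGA) start at positions 18, 61, 77, 91, 126.
TaqI cuts after the first base of each site, so after positions 18, 61, 77, 91, 126.
Circular molecule, 5 cuts → 5 fragments:
  19–61 → 43 bp
  62–77 → 16 bp
  78–91 → 14 bp
  92–126 → 35 bp
  127–172 then 1–18 → 46 + 18 = 64 bp
Sorted largest to smallest: 64, 43, 35, 16, 14 bp.

64, 43, 35, 16, 14 bp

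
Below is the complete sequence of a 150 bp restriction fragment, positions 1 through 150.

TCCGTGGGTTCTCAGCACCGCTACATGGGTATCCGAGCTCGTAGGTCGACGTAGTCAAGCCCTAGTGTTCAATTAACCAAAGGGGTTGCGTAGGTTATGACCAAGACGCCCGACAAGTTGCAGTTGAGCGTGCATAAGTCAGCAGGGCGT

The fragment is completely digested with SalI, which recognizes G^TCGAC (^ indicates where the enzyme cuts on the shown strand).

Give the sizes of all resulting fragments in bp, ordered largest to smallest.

The SalI site (GTCGAC) starts at position 45.
SalI cuts after the first base of each site, so after position 45.
Linear molecule, 1 cut → 2 fragments:
  1–45 → 45 bp
  46–150 → 105 bp
Sorted largest to smallest: 105, 45 bp.

105, 45 bp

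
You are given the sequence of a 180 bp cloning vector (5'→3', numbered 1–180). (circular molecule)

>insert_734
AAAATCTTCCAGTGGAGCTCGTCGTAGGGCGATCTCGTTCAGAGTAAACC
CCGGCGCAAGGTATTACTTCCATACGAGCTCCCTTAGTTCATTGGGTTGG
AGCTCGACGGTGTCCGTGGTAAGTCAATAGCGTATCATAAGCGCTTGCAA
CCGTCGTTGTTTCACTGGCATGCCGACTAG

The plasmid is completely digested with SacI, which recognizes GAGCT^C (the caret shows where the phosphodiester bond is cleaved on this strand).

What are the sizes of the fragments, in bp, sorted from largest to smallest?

SacI sites (GAGCTC) start at positions 15, 76, 100.
SacI cuts after base 5 of each site (before the last base), so after positions 19, 80, 104.
Circular molecule, 3 cuts → 3 fragments:
  20–80 → 61 bp
  81–104 → 24 bp
  105–180 then 1–19 → 76 + 19 = 95 bp
Sorted largest to smallest: 95, 61, 24 bp.

95, 61, 24 bp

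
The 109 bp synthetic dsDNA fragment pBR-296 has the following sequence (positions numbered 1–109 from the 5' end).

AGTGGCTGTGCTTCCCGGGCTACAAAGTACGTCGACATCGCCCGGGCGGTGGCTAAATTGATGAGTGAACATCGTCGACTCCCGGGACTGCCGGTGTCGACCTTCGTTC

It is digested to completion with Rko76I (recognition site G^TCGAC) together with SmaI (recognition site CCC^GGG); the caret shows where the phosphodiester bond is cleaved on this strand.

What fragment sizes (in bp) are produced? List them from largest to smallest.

Rko76I sites (GTCGAC) start at positions 31, 74, 96.
Rko76I cuts after the first base of each site, so after positions 31, 74, 96.
SmaI sites (CCCGGG) start at positions 14, 41, 81.
SmaI cuts after base 3 of each site, so after positions 16, 43, 83.
Combined cut positions: 16, 31, 43, 74, 83, 96.
Linear molecule, 6 cuts → 7 fragments:
  1–16 → 16 bp
  17–31 → 15 bp
  32–43 → 12 bp
  44–74 → 31 bp
  75–83 → 9 bp
  84–96 → 13 bp
  97–109 → 13 bp
Sorted largest to smallest: 31, 16, 15, 13, 13, 12, 9 bp.

31, 16, 15, 13, 13, 12, 9 bp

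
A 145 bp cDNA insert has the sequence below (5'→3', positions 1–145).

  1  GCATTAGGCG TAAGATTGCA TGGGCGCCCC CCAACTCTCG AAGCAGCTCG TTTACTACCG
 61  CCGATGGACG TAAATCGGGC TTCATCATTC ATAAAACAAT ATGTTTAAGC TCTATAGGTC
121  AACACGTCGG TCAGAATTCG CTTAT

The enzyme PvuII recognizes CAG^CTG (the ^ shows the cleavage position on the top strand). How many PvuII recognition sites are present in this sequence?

No occurrence of CAGCTG is present in the sequence.
PvuII does not cut: 0 sites.

0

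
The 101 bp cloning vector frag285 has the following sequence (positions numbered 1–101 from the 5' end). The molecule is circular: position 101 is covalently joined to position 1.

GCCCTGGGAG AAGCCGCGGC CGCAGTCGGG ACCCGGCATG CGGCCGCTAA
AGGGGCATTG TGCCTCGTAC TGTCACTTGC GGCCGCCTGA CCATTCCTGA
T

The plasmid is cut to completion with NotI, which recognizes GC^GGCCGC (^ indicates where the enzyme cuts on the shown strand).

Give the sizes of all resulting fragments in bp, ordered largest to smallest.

NotI sites (GCGGCCGC) start at positions 16, 40, 79.
NotI cuts after base 2 of each site, so after positions 17, 41, 80.
Circular molecule, 3 cuts → 3 fragments:
  18–41 → 24 bp
  42–80 → 39 bp
  81–101 then 1–17 → 21 + 17 = 38 bp
Sorted largest to smallest: 39, 38, 24 bp.

39, 38, 24 bp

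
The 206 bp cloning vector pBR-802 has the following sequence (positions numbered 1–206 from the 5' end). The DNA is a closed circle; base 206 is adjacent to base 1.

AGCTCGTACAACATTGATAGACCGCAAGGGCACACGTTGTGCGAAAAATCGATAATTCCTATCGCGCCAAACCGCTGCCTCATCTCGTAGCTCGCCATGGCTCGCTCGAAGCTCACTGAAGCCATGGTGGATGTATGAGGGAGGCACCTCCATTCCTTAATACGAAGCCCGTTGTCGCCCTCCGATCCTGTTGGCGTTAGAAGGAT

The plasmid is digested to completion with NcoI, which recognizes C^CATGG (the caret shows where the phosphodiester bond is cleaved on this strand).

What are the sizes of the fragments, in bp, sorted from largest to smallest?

179, 27 bp

NcoI sites (CCATGG) start at positions 95, 122.
NcoI cuts after the first base of each site, so after positions 95, 122.
Circular molecule, 2 cuts → 2 fragments:
  96–122 → 27 bp
  123–206 then 1–95 → 84 + 95 = 179 bp
Sorted largest to smallest: 179, 27 bp.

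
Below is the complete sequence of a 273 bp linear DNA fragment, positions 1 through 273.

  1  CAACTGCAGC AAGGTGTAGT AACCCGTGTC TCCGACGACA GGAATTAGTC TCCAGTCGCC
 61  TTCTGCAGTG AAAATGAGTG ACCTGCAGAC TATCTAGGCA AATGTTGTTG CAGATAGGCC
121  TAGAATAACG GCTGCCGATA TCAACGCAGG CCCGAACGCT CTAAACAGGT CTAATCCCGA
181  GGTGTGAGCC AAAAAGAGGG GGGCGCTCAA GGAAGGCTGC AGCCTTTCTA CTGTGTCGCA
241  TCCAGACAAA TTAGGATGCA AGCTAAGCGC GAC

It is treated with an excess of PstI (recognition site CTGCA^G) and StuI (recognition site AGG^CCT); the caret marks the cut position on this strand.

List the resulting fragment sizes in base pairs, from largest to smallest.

103, 59, 52, 31, 20, 8 bp

PstI sites (CTGCAG) start at positions 4, 63, 83, 217.
PstI cuts after base 5 of each site (before the last base), so after positions 8, 67, 87, 221.
The StuI site (AGGCCT) starts at position 116.
StuI cuts after base 3 of each site, so after position 118.
Combined cut positions: 8, 67, 87, 118, 221.
Linear molecule, 5 cuts → 6 fragments:
  1–8 → 8 bp
  9–67 → 59 bp
  68–87 → 20 bp
  88–118 → 31 bp
  119–221 → 103 bp
  222–273 → 52 bp
Sorted largest to smallest: 103, 59, 52, 31, 20, 8 bp.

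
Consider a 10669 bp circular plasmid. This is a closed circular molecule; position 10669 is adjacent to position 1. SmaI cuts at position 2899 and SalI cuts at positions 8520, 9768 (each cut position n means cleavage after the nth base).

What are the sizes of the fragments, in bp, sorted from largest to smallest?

Combined cut positions (sorted): 2899, 8520, 9768.
Circular molecule, 3 cuts → 3 fragments:
  8520 − 2899 = 5621 bp
  9768 − 8520 = 1248 bp
  wrap: 10669 − 9768 + 2899 = 3800 bp
Sorted largest to smallest: 5621, 3800, 1248 bp.

5621, 3800, 1248 bp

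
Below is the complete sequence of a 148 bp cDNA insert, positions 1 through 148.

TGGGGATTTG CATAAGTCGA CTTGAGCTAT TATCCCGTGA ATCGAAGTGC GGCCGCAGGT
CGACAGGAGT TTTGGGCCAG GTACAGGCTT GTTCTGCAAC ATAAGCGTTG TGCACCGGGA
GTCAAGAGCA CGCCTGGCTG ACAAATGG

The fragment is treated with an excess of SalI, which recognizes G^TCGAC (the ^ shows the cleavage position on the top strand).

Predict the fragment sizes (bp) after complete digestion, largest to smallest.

89, 43, 16 bp

SalI sites (GTCGAC) start at positions 16, 59.
SalI cuts after the first base of each site, so after positions 16, 59.
Linear molecule, 2 cuts → 3 fragments:
  1–16 → 16 bp
  17–59 → 43 bp
  60–148 → 89 bp
Sorted largest to smallest: 89, 43, 16 bp.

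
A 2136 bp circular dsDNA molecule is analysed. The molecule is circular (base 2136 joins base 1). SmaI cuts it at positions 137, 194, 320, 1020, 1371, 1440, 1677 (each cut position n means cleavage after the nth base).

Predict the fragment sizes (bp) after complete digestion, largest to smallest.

700, 596, 351, 237, 126, 69, 57 bp

Circular molecule, 7 cuts → 7 fragments:
  194 − 137 = 57 bp
  320 − 194 = 126 bp
  1020 − 320 = 700 bp
  1371 − 1020 = 351 bp
  1440 − 1371 = 69 bp
  1677 − 1440 = 237 bp
  wrap: 2136 − 1677 + 137 = 596 bp
Sorted largest to smallest: 700, 596, 351, 237, 126, 69, 57 bp.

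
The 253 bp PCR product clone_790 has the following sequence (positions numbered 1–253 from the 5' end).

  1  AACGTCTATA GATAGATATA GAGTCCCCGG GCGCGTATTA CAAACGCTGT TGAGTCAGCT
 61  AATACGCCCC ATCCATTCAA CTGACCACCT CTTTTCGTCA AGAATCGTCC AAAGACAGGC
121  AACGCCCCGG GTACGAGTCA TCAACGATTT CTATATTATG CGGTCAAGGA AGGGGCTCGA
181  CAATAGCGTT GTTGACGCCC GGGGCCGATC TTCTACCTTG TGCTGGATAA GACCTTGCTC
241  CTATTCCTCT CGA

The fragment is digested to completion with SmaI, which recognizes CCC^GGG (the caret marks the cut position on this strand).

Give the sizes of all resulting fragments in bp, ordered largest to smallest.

SmaI sites (CCCGGG) start at positions 26, 126, 198.
SmaI cuts after base 3 of each site, so after positions 28, 128, 200.
Linear molecule, 3 cuts → 4 fragments:
  1–28 → 28 bp
  29–128 → 100 bp
  129–200 → 72 bp
  201–253 → 53 bp
Sorted largest to smallest: 100, 72, 53, 28 bp.

100, 72, 53, 28 bp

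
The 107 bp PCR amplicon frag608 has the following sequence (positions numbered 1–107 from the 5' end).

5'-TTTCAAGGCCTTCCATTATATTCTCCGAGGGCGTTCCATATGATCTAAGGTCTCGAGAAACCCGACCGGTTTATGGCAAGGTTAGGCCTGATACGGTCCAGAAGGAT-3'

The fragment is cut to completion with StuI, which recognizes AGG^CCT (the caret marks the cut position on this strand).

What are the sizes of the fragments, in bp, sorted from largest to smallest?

StuI sites (AGGCCT) start at positions 6, 84.
StuI cuts after base 3 of each site, so after positions 8, 86.
Linear molecule, 2 cuts → 3 fragments:
  1–8 → 8 bp
  9–86 → 78 bp
  87–107 → 21 bp
Sorted largest to smallest: 78, 21, 8 bp.

78, 21, 8 bp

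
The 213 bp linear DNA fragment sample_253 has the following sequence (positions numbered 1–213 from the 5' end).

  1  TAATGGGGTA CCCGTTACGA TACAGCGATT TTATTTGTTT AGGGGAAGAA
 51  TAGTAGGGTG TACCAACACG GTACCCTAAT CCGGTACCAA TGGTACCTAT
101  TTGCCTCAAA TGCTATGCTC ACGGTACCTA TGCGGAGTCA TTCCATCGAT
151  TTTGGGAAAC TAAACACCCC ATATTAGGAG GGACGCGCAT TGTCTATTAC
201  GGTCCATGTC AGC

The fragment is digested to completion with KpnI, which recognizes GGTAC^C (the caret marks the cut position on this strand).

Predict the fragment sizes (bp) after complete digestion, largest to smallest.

86, 63, 31, 13, 11, 9 bp

KpnI sites (GGTACC) start at positions 7, 70, 83, 92, 123.
KpnI cuts after base 5 of each site (before the last base), so after positions 11, 74, 87, 96, 127.
Linear molecule, 5 cuts → 6 fragments:
  1–11 → 11 bp
  12–74 → 63 bp
  75–87 → 13 bp
  88–96 → 9 bp
  97–127 → 31 bp
  128–213 → 86 bp
Sorted largest to smallest: 86, 63, 31, 13, 11, 9 bp.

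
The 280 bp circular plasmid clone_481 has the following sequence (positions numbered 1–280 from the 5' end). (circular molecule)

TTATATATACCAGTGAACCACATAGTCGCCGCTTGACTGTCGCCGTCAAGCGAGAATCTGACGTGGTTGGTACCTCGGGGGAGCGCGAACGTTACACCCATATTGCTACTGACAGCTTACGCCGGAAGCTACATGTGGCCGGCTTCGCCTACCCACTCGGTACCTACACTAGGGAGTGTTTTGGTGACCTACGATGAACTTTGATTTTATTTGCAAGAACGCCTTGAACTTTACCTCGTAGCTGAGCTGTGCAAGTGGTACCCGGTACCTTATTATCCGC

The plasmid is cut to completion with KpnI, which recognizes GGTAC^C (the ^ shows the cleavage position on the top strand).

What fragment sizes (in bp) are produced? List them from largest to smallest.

98, 90, 85, 7 bp

KpnI sites (GGTACC) start at positions 69, 159, 257, 264.
KpnI cuts after base 5 of each site (before the last base), so after positions 73, 163, 261, 268.
Circular molecule, 4 cuts → 4 fragments:
  74–163 → 90 bp
  164–261 → 98 bp
  262–268 → 7 bp
  269–280 then 1–73 → 12 + 73 = 85 bp
Sorted largest to smallest: 98, 90, 85, 7 bp.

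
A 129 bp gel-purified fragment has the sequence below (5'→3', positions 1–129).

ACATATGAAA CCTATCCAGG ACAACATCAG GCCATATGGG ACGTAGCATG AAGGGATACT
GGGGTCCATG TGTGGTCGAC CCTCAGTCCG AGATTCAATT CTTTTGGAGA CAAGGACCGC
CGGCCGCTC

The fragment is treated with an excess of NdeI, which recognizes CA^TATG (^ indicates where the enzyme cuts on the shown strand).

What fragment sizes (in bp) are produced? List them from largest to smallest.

NdeI sites (CATATG) start at positions 2, 33.
NdeI cuts after base 2 of each site, so after positions 3, 34.
Linear molecule, 2 cuts → 3 fragments:
  1–3 → 3 bp
  4–34 → 31 bp
  35–129 → 95 bp
Sorted largest to smallest: 95, 31, 3 bp.

95, 31, 3 bp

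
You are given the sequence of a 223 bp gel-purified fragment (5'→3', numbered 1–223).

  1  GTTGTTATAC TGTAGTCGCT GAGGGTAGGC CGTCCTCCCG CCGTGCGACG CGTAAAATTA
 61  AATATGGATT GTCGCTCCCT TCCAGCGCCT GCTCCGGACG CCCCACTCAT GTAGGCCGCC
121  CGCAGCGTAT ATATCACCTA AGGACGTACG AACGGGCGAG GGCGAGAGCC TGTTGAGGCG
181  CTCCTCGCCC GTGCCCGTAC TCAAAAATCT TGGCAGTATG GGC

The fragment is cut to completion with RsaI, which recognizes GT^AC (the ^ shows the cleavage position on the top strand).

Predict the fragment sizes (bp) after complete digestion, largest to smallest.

147, 51, 25 bp

RsaI sites (GTAC) start at positions 146, 197.
RsaI cuts after base 2 of each site, so after positions 147, 198.
Linear molecule, 2 cuts → 3 fragments:
  1–147 → 147 bp
  148–198 → 51 bp
  199–223 → 25 bp
Sorted largest to smallest: 147, 51, 25 bp.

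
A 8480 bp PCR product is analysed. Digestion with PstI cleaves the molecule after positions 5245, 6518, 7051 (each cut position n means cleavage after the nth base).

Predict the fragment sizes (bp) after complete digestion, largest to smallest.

5245, 1429, 1273, 533 bp

Linear molecule, 3 cuts → 4 fragments:
  5245 − 0 = 5245 bp
  6518 − 5245 = 1273 bp
  7051 − 6518 = 533 bp
  8480 − 7051 = 1429 bp
Sorted largest to smallest: 5245, 1429, 1273, 533 bp.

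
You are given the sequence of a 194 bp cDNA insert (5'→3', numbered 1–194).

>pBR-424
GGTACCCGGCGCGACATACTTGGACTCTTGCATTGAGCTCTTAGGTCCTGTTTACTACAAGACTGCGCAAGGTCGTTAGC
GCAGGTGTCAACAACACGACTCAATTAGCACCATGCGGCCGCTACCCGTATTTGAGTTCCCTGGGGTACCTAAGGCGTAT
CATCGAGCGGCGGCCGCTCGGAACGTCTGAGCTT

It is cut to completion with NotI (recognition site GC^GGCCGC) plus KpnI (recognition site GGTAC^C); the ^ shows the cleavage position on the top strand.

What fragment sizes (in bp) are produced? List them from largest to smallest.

NotI sites (GCGGCCGC) start at positions 115, 170.
NotI cuts after base 2 of each site, so after positions 116, 171.
KpnI sites (GGTACC) start at positions 1, 145.
KpnI cuts after base 5 of each site (before the last base), so after positions 5, 149.
Combined cut positions: 5, 116, 149, 171.
Linear molecule, 4 cuts → 5 fragments:
  1–5 → 5 bp
  6–116 → 111 bp
  117–149 → 33 bp
  150–171 → 22 bp
  172–194 → 23 bp
Sorted largest to smallest: 111, 33, 23, 22, 5 bp.

111, 33, 23, 22, 5 bp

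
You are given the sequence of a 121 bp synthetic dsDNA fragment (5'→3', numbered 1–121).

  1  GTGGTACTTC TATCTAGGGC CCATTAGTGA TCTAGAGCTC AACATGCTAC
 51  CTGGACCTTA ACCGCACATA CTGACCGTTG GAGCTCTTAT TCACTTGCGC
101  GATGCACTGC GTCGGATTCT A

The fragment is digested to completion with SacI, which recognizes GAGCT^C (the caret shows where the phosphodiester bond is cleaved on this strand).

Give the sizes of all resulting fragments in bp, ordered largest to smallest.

SacI sites (GAGCTC) start at positions 35, 81.
SacI cuts after base 5 of each site (before the last base), so after positions 39, 85.
Linear molecule, 2 cuts → 3 fragments:
  1–39 → 39 bp
  40–85 → 46 bp
  86–121 → 36 bp
Sorted largest to smallest: 46, 39, 36 bp.

46, 39, 36 bp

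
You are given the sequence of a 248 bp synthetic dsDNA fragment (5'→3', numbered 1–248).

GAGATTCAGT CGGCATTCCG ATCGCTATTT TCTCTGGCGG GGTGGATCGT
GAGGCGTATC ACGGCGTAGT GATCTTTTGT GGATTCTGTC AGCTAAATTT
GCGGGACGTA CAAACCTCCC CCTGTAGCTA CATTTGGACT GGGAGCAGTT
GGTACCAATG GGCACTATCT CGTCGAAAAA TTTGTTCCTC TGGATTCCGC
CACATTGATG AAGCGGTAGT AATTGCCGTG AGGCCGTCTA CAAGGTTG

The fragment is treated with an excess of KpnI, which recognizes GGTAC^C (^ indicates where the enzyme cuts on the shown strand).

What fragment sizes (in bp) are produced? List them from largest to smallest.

The KpnI site (GGTACC) starts at position 151.
KpnI cuts after base 5 of each site (before the last base), so after position 155.
Linear molecule, 1 cut → 2 fragments:
  1–155 → 155 bp
  156–248 → 93 bp
Sorted largest to smallest: 155, 93 bp.

155, 93 bp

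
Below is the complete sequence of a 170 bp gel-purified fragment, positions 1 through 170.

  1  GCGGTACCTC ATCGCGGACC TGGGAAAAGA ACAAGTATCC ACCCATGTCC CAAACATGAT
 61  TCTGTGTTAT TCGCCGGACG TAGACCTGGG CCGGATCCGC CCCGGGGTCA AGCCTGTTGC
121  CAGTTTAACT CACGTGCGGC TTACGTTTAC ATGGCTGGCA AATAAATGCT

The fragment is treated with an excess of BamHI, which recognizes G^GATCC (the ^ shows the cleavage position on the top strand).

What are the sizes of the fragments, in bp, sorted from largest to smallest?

The BamHI site (GGATCC) starts at position 93.
BamHI cuts after the first base of each site, so after position 93.
Linear molecule, 1 cut → 2 fragments:
  1–93 → 93 bp
  94–170 → 77 bp
Sorted largest to smallest: 93, 77 bp.

93, 77 bp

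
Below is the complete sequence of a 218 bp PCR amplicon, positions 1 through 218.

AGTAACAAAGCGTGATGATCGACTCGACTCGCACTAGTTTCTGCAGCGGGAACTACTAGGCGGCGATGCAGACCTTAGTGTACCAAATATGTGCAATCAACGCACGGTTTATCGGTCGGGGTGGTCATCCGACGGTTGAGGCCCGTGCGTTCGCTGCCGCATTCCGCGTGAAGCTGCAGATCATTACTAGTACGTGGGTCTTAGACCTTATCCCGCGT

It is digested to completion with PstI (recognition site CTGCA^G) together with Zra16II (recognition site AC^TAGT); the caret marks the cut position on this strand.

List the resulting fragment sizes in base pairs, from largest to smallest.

PstI sites (CTGCAG) start at positions 41, 174.
PstI cuts after base 5 of each site (before the last base), so after positions 45, 178.
Zra16II sites (ACTAGT) start at positions 33, 186.
Zra16II cuts after base 2 of each site, so after positions 34, 187.
Combined cut positions: 34, 45, 178, 187.
Linear molecule, 4 cuts → 5 fragments:
  1–34 → 34 bp
  35–45 → 11 bp
  46–178 → 133 bp
  179–187 → 9 bp
  188–218 → 31 bp
Sorted largest to smallest: 133, 34, 31, 11, 9 bp.

133, 34, 31, 11, 9 bp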